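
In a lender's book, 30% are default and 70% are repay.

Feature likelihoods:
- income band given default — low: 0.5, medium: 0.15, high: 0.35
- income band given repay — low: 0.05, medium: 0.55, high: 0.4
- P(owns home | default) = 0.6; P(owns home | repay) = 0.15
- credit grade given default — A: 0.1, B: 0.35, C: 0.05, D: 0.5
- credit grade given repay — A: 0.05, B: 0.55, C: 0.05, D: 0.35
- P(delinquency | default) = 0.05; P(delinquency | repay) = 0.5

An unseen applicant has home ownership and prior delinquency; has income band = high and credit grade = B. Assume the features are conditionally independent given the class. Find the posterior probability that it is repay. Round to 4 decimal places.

default: 0.3 × 0.35 × 0.6 × 0.35 × 0.05 = 0.0011025
repay: 0.7 × 0.4 × 0.15 × 0.55 × 0.5 = 0.01155
P(repay | x) = 0.01155 / 0.0126525 ≈ 0.9129

0.9129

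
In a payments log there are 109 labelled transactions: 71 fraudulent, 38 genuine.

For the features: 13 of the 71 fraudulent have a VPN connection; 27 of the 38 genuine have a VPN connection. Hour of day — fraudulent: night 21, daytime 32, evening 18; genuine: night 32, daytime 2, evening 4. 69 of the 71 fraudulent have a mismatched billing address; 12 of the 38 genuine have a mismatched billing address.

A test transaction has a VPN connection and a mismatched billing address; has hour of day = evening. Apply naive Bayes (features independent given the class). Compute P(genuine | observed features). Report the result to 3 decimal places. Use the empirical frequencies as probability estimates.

0.219

fraudulent: (71/109) × (13/71) × (18/71) × (69/71) ≈ 0.0293847
genuine: (38/109) × (27/38) × (4/38) × (12/38) ≈ 0.00823401
P(genuine | x) = 0.00823401 / 0.03761871 ≈ 0.219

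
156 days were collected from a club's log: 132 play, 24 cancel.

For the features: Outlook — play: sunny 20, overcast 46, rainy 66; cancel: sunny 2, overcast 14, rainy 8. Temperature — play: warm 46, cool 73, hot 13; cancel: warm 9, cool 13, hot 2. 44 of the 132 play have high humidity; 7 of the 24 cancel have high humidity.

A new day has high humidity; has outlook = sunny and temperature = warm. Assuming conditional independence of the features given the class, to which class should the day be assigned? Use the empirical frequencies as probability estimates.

play

play: (132/156) × (20/132) × (46/132) × (44/132) ≈ 0.0148925
cancel: (24/156) × (2/24) × (9/24) × (7/24) ≈ 0.00140224
Highest score → play.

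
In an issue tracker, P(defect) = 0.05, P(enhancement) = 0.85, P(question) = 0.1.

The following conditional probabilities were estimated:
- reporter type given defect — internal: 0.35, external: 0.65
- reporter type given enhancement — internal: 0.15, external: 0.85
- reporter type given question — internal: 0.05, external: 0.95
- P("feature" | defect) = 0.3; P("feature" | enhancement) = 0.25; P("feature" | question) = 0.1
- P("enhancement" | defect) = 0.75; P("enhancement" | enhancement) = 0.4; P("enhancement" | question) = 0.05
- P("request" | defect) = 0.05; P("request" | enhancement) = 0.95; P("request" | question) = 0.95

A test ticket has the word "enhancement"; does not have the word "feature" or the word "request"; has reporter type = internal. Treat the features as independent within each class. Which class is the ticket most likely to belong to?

defect

defect: 0.05 × 0.35 × (1−0.3) × 0.75 × (1−0.05) = 0.008728125
enhancement: 0.85 × 0.15 × (1−0.25) × 0.4 × (1−0.95) = 0.0019125
question: 0.1 × 0.05 × (1−0.1) × 0.05 × (1−0.95) = 0.00001125
Highest score → defect.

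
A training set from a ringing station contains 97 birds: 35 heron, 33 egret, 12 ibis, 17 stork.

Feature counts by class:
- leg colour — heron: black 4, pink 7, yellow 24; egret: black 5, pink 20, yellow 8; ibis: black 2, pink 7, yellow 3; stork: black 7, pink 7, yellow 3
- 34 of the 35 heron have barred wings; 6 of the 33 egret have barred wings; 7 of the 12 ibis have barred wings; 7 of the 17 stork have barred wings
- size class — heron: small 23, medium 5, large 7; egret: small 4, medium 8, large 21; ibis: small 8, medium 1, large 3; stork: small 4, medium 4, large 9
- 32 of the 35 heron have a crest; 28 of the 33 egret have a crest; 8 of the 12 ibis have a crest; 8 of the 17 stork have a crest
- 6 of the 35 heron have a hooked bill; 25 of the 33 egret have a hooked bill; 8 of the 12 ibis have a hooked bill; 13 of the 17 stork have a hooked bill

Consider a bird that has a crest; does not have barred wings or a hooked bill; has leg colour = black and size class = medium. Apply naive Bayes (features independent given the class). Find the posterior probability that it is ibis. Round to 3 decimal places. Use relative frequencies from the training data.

heron: (35/97) × (4/35) × (1/35) × (5/35) × (32/35) × (29/35) ≈ 0.000127507
egret: (33/97) × (5/33) × (27/33) × (8/33) × (28/33) × (8/33) ≈ 0.00210302
ibis: (12/97) × (2/12) × (5/12) × (1/12) × (8/12) × (4/12) ≈ 0.000159094
stork: (17/97) × (7/17) × (10/17) × (4/17) × (8/17) × (4/17) ≈ 0.00110596
P(ibis | x) = 0.000159094 / 0.003495581 ≈ 0.046

0.046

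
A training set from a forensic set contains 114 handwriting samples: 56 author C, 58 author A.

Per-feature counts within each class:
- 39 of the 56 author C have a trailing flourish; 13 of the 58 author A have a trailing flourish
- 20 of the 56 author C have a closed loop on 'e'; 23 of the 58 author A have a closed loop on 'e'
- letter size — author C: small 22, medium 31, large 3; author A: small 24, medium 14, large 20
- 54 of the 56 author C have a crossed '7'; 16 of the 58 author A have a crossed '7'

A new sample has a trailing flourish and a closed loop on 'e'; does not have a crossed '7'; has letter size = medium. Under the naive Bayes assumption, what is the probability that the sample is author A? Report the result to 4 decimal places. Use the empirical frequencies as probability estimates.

author C: (56/114) × (39/56) × (20/56) × (31/56) × (2/56) ≈ 0.00241556
author A: (58/114) × (13/58) × (23/58) × (14/58) × (42/58) ≈ 0.00790423
P(author A | x) = 0.00790423 / 0.01031979 ≈ 0.7659

0.7659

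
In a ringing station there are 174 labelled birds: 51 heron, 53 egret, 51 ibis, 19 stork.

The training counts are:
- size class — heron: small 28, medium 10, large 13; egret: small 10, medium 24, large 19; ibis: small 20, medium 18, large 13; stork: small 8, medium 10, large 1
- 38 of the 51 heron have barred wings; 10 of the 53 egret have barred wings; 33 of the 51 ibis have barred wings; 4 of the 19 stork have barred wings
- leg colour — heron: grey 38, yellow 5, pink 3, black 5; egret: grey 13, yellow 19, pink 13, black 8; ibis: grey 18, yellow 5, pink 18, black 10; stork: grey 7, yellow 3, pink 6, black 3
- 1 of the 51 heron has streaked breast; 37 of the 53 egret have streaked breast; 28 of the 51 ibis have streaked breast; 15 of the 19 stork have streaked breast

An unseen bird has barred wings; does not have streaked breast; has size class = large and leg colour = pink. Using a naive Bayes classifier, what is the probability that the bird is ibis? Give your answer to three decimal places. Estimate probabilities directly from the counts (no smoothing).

heron: (51/174) × (13/51) × (38/51) × (3/51) × (50/51) ≈ 0.00321039
egret: (53/174) × (19/53) × (10/53) × (13/53) × (16/53) ≈ 0.0015256
ibis: (51/174) × (13/51) × (33/51) × (18/51) × (23/51) ≈ 0.00769481
stork: (19/174) × (1/19) × (4/19) × (6/19) × (4/19) ≈ 0.000080438
P(ibis | x) = 0.00769481 / 0.012511238 ≈ 0.615

0.615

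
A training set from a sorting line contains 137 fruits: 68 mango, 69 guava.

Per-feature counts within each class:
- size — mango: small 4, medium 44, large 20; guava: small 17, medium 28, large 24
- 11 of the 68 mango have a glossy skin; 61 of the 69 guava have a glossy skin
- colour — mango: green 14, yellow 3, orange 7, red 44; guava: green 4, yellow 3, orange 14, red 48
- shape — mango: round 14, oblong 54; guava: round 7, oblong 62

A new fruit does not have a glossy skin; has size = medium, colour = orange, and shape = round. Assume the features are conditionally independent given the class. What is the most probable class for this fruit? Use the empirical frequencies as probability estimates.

mango: (68/137) × (44/68) × (57/68) × (7/68) × (14/68) ≈ 0.00570567
guava: (69/137) × (28/69) × (8/69) × (14/69) × (7/69) ≈ 0.00048776
Highest score → mango.

mango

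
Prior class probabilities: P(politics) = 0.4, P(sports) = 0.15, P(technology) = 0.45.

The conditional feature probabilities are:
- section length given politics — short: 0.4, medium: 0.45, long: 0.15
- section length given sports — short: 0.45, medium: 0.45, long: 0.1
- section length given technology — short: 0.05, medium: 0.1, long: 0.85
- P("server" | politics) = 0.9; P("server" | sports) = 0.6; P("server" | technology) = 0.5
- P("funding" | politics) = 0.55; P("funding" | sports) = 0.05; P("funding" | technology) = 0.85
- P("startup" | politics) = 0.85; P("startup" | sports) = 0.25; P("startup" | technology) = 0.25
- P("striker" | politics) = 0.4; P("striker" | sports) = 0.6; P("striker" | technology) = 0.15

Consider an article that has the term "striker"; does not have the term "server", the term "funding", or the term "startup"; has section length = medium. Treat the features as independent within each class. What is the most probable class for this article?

sports

politics: 0.4 × 0.45 × (1−0.9) × (1−0.55) × (1−0.85) × 0.4 = 0.000486
sports: 0.15 × 0.45 × (1−0.6) × (1−0.05) × (1−0.25) × 0.6 = 0.0115425
technology: 0.45 × 0.1 × (1−0.5) × (1−0.85) × (1−0.25) × 0.15 = 0.0003796875
Highest score → sports.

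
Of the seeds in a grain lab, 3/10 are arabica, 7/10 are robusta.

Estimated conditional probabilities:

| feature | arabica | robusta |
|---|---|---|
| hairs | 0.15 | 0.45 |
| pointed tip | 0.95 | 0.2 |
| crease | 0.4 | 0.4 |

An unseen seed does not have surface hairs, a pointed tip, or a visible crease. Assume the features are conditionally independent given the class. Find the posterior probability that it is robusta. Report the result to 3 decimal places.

arabica: 0.3 × (1−0.15) × (1−0.95) × (1−0.4) = 0.00765
robusta: 0.7 × (1−0.45) × (1−0.2) × (1−0.4) = 0.1848
P(robusta | x) = 0.1848 / 0.19245 ≈ 0.960

0.960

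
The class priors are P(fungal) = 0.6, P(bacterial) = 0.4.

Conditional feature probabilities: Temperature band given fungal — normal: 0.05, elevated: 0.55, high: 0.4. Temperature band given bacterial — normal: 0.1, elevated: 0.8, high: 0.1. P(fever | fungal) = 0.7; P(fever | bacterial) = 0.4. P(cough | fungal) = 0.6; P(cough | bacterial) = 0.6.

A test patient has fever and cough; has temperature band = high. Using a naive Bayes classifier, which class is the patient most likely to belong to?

fungal: 0.6 × 0.4 × 0.7 × 0.6 = 0.1008
bacterial: 0.4 × 0.1 × 0.4 × 0.6 = 0.0096
Highest score → fungal.

fungal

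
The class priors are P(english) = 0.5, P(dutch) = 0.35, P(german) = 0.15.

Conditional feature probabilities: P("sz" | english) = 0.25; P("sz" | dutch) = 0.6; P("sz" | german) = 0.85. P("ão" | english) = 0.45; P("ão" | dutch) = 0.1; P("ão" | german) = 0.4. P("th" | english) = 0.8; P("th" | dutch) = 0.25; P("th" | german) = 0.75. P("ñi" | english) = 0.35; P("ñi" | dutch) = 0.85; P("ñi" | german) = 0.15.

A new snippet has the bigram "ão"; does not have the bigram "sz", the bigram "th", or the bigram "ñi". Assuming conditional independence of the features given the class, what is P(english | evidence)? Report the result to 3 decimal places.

0.863

english: 0.5 × (1−0.25) × 0.45 × (1−0.8) × (1−0.35) = 0.0219375
dutch: 0.35 × (1−0.6) × 0.1 × (1−0.25) × (1−0.85) = 0.001575
german: 0.15 × (1−0.85) × 0.4 × (1−0.75) × (1−0.15) = 0.0019125
P(english | x) = 0.0219375 / 0.025425 ≈ 0.863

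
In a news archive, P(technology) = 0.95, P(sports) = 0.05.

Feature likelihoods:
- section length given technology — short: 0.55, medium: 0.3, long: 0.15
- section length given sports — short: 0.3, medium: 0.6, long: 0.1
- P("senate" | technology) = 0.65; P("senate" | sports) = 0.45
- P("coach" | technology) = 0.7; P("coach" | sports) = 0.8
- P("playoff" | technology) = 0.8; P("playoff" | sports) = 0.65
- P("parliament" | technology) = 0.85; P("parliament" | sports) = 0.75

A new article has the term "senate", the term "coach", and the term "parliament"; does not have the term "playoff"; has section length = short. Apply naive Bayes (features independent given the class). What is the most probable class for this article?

technology

technology: 0.95 × 0.55 × 0.65 × 0.7 × (1−0.8) × 0.85 = 0.040415375
sports: 0.05 × 0.3 × 0.45 × 0.8 × (1−0.65) × 0.75 = 0.0014175
Highest score → technology.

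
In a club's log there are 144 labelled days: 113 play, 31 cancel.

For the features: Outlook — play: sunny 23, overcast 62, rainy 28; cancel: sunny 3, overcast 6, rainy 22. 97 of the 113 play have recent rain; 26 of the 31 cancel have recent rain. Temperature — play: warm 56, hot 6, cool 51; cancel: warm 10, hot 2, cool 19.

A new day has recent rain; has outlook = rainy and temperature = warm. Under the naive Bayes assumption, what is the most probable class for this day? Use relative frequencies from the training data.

play

play: (113/144) × (28/113) × (97/113) × (56/113) ≈ 0.0827177
cancel: (31/144) × (22/31) × (26/31) × (10/31) ≈ 0.0413343
Highest score → play.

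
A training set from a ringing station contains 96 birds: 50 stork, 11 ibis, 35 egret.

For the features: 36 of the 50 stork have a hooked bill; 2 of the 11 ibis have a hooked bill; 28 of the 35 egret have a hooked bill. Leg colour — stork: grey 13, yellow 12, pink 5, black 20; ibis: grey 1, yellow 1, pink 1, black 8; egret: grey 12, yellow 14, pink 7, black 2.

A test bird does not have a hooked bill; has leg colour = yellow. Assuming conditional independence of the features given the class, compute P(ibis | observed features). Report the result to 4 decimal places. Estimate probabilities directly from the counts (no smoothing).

0.1172

stork: (50/96) × (14/50) × (12/50) = 0.035
ibis: (11/96) × (9/11) × (1/11) ≈ 0.00852273
egret: (35/96) × (7/35) × (14/35) ≈ 0.0291667
P(ibis | x) = 0.00852273 / 0.07268943 ≈ 0.1172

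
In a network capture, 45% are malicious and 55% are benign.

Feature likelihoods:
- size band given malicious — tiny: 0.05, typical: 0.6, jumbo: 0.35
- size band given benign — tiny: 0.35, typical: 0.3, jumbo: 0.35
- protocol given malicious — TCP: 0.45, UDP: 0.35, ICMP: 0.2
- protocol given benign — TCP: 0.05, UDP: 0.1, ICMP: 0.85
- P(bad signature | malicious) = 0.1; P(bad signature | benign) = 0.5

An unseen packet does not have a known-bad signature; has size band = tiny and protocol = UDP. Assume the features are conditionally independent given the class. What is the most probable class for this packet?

benign

malicious: 0.45 × 0.05 × 0.35 × (1−0.1) = 0.0070875
benign: 0.55 × 0.35 × 0.1 × (1−0.5) = 0.009625
Highest score → benign.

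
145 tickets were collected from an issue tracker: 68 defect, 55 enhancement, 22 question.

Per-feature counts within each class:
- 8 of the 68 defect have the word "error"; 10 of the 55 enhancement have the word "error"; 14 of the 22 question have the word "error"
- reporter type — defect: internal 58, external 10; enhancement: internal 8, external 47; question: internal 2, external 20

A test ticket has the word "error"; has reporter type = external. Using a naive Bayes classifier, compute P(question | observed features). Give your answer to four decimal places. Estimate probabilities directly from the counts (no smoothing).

0.5669

defect: (68/145) × (8/68) × (10/68) ≈ 0.00811359
enhancement: (55/145) × (10/55) × (47/55) ≈ 0.0589342
question: (22/145) × (14/22) × (20/22) ≈ 0.0877743
P(question | x) = 0.0877743 / 0.15482209 ≈ 0.5669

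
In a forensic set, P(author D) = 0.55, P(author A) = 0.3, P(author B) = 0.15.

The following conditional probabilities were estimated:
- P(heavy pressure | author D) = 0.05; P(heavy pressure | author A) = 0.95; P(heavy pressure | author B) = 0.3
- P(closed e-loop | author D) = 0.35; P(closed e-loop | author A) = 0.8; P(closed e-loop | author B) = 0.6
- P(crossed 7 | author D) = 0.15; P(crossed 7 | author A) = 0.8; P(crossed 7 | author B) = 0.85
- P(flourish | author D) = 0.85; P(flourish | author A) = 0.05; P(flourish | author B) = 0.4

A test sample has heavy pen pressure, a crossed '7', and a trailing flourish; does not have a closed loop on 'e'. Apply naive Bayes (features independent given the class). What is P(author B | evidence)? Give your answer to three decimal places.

0.573

author D: 0.55 × 0.05 × (1−0.35) × 0.15 × 0.85 = 0.0022790625
author A: 0.3 × 0.95 × (1−0.8) × 0.8 × 0.05 = 0.00228
author B: 0.15 × 0.3 × (1−0.6) × 0.85 × 0.4 = 0.00612
P(author B | x) = 0.00612 / 0.0106790625 ≈ 0.573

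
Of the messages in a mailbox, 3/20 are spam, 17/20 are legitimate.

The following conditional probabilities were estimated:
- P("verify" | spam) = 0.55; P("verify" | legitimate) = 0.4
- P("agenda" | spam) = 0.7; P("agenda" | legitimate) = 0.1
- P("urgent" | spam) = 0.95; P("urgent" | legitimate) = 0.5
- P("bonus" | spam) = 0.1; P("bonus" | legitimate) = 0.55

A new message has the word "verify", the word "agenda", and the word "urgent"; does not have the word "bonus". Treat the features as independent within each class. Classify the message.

spam

spam: 0.15 × 0.55 × 0.7 × 0.95 × (1−0.1) = 0.04937625
legitimate: 0.85 × 0.4 × 0.1 × 0.5 × (1−0.55) = 0.00765
Highest score → spam.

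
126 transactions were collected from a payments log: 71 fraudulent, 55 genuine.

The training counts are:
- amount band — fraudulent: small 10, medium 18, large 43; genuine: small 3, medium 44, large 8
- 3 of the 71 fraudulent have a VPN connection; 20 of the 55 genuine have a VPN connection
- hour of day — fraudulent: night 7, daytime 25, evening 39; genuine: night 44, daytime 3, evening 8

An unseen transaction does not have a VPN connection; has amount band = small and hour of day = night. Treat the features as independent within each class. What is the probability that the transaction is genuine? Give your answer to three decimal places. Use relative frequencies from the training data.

0.618

fraudulent: (71/126) × (10/71) × (68/71) × (7/71) ≈ 0.0074941
genuine: (55/126) × (3/55) × (35/55) × (44/55) ≈ 0.0121212
P(genuine | x) = 0.0121212 / 0.0196153 ≈ 0.618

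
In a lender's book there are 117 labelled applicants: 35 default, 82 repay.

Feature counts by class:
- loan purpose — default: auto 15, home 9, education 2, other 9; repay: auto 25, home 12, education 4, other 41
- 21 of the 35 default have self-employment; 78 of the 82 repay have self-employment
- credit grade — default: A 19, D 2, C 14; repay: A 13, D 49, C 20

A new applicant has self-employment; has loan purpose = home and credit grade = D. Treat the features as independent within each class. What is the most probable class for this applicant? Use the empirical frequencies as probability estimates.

default: (35/117) × (9/35) × (21/35) × (2/35) ≈ 0.00263736
repay: (82/117) × (12/82) × (78/82) × (49/82) ≈ 0.0582986
Highest score → repay.

repay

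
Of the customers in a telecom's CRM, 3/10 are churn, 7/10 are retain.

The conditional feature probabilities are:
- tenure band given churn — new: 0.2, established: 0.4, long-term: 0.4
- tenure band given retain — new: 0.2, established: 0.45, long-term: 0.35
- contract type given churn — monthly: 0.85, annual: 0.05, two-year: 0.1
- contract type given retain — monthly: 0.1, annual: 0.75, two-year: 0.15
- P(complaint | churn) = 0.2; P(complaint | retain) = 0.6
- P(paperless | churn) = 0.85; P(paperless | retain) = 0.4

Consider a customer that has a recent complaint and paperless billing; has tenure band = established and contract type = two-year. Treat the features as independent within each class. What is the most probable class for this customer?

churn: 0.3 × 0.4 × 0.1 × 0.2 × 0.85 = 0.00204
retain: 0.7 × 0.45 × 0.15 × 0.6 × 0.4 = 0.01134
Highest score → retain.

retain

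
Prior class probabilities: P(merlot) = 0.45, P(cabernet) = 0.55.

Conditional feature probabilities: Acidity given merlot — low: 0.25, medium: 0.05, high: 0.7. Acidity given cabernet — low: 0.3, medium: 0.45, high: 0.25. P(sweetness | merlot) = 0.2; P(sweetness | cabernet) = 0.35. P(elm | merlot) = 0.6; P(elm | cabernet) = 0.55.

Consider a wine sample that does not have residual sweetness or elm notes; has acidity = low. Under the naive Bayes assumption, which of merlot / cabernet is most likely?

cabernet

merlot: 0.45 × 0.25 × (1−0.2) × (1−0.6) = 0.036
cabernet: 0.55 × 0.3 × (1−0.35) × (1−0.55) = 0.0482625
Highest score → cabernet.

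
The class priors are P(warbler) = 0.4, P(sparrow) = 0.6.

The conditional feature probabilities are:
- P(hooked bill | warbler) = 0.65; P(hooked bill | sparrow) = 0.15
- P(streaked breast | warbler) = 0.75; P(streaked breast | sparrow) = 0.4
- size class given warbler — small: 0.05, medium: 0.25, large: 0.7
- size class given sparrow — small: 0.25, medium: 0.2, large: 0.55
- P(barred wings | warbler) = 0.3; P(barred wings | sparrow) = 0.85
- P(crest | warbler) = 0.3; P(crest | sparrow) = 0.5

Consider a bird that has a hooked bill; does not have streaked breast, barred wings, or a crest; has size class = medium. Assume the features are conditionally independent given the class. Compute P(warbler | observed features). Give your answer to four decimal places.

warbler: 0.4 × 0.65 × (1−0.75) × 0.25 × (1−0.3) × (1−0.3) = 0.0079625
sparrow: 0.6 × 0.15 × (1−0.4) × 0.2 × (1−0.85) × (1−0.5) = 0.00081
P(warbler | x) = 0.0079625 / 0.0087725 ≈ 0.9077

0.9077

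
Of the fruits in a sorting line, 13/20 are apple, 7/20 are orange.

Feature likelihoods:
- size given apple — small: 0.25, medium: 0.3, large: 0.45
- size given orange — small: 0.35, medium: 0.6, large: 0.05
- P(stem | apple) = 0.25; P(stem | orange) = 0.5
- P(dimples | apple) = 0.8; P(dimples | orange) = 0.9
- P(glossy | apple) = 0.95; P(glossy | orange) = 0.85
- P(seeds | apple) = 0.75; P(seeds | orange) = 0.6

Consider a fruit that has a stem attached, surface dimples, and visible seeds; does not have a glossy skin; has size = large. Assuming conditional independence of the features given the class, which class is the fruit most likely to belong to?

apple: 0.65 × 0.45 × 0.25 × 0.8 × (1−0.95) × 0.75 = 0.00219375
orange: 0.35 × 0.05 × 0.5 × 0.9 × (1−0.85) × 0.6 = 0.00070875
Highest score → apple.

apple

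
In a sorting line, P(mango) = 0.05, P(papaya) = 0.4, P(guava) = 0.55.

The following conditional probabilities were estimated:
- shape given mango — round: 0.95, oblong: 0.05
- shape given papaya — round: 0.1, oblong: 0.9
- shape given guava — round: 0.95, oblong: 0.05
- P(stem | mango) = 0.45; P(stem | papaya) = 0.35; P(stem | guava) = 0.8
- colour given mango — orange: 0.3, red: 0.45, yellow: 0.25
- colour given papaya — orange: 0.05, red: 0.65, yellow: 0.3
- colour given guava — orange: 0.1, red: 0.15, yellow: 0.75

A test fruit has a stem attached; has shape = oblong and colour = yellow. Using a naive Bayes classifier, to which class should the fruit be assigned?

mango: 0.05 × 0.05 × 0.45 × 0.25 = 0.00028125
papaya: 0.4 × 0.9 × 0.35 × 0.3 = 0.0378
guava: 0.55 × 0.05 × 0.8 × 0.75 = 0.0165
Highest score → papaya.

papaya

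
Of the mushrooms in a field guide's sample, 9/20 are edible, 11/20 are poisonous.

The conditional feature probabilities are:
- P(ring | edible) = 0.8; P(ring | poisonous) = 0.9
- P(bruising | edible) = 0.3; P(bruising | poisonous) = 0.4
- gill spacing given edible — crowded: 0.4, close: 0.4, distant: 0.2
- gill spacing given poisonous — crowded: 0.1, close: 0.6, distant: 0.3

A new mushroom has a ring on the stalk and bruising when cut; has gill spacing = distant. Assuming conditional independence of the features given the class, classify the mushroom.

edible: 0.45 × 0.8 × 0.3 × 0.2 = 0.0216
poisonous: 0.55 × 0.9 × 0.4 × 0.3 = 0.0594
Highest score → poisonous.

poisonous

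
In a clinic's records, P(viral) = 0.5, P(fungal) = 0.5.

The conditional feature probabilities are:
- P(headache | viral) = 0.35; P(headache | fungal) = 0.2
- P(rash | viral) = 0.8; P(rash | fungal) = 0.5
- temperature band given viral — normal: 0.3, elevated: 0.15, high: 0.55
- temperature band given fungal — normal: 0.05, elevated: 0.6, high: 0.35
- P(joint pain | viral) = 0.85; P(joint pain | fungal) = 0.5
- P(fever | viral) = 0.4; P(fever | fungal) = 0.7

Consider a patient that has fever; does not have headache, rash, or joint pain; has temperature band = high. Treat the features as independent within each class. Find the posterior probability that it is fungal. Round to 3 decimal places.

viral: 0.5 × (1−0.35) × (1−0.8) × 0.55 × (1−0.85) × 0.4 = 0.002145
fungal: 0.5 × (1−0.2) × (1−0.5) × 0.35 × (1−0.5) × 0.7 = 0.0245
P(fungal | x) = 0.0245 / 0.026645 ≈ 0.919

0.919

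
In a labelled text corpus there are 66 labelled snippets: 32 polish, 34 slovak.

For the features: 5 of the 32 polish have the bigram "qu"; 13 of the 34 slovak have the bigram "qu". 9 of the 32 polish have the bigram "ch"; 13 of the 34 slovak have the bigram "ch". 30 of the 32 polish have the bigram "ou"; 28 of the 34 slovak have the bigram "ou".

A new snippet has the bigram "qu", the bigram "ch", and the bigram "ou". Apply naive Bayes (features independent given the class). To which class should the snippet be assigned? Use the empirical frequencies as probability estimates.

slovak

polish: (32/66) × (5/32) × (9/32) × (30/32) ≈ 0.0199751
slovak: (34/66) × (13/34) × (13/34) × (28/34) ≈ 0.0620216
Highest score → slovak.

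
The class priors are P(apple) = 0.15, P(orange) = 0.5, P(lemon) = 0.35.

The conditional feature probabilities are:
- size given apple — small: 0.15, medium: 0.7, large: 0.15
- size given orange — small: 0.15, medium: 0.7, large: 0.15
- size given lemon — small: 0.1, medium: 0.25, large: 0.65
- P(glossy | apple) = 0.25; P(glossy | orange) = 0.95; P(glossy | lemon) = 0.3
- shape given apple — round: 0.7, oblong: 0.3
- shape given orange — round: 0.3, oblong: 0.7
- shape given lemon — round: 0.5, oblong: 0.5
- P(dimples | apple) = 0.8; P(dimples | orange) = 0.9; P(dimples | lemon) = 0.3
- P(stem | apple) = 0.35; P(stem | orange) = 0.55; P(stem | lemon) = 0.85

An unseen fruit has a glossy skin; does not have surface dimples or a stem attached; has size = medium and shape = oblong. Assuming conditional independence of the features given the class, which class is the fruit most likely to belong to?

orange

apple: 0.15 × 0.7 × 0.25 × 0.3 × (1−0.8) × (1−0.35) = 0.00102375
orange: 0.5 × 0.7 × 0.95 × 0.7 × (1−0.9) × (1−0.55) = 0.01047375
lemon: 0.35 × 0.25 × 0.3 × 0.5 × (1−0.3) × (1−0.85) = 0.001378125
Highest score → orange.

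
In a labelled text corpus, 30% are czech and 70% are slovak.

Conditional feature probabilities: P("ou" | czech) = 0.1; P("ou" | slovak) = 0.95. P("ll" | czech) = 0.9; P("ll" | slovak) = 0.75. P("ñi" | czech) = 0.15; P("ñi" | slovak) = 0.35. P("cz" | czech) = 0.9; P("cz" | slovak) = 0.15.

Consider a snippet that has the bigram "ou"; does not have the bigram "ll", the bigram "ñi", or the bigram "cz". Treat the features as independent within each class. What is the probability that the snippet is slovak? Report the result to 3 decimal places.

0.997

czech: 0.3 × 0.1 × (1−0.9) × (1−0.15) × (1−0.9) = 0.000255
slovak: 0.7 × 0.95 × (1−0.75) × (1−0.35) × (1−0.15) = 0.091853125
P(slovak | x) = 0.091853125 / 0.092108125 ≈ 0.997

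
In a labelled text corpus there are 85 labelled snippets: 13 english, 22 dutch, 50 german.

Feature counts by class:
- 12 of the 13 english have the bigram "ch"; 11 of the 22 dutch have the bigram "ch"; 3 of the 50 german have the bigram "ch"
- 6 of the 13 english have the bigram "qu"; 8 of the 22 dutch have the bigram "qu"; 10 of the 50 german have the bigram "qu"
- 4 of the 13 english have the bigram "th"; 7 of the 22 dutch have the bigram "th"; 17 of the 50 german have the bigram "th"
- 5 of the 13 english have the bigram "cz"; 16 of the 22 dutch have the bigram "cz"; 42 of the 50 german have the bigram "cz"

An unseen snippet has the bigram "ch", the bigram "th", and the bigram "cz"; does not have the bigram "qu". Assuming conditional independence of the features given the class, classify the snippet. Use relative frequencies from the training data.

english: (13/85) × (12/13) × (7/13) × (4/13) × (5/13) ≈ 0.00899622
dutch: (22/85) × (11/22) × (14/22) × (7/22) × (16/22) ≈ 0.0190569
german: (50/85) × (3/50) × (40/50) × (17/50) × (42/50) = 0.008064
Highest score → dutch.

dutch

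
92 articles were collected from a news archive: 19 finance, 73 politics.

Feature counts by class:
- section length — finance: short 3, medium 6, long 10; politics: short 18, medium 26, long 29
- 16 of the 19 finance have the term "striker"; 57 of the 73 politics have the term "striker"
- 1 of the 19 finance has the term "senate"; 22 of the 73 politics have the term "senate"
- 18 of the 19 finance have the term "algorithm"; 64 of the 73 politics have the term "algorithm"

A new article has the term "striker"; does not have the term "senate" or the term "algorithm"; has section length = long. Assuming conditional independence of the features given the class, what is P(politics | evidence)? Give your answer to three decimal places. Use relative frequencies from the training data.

0.823

finance: (19/92) × (10/19) × (16/19) × (18/19) × (1/19) ≈ 0.00456398
politics: (73/92) × (29/73) × (57/73) × (51/73) × (9/73) ≈ 0.0211997
P(politics | x) = 0.0211997 / 0.02576368 ≈ 0.823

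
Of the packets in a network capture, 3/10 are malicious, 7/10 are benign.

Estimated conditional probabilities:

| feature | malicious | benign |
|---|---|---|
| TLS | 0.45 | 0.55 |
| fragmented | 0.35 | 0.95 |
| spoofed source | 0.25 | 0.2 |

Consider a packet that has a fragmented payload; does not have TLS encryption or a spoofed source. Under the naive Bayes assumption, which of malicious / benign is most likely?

malicious: 0.3 × (1−0.45) × 0.35 × (1−0.25) = 0.0433125
benign: 0.7 × (1−0.55) × 0.95 × (1−0.2) = 0.2394
Highest score → benign.

benign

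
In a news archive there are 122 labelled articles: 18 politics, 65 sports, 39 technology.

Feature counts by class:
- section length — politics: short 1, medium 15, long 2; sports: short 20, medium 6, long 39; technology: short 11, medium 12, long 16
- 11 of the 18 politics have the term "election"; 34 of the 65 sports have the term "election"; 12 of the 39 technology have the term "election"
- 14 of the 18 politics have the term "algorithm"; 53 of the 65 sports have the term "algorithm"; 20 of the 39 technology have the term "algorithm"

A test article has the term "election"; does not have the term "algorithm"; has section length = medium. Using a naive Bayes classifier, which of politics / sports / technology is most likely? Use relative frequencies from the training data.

politics: (18/122) × (15/18) × (11/18) × (4/18) ≈ 0.016697
sports: (65/122) × (6/65) × (34/65) × (12/65) ≈ 0.00474925
technology: (39/122) × (12/39) × (12/39) × (19/39) ≈ 0.0147444
Highest score → politics.

politics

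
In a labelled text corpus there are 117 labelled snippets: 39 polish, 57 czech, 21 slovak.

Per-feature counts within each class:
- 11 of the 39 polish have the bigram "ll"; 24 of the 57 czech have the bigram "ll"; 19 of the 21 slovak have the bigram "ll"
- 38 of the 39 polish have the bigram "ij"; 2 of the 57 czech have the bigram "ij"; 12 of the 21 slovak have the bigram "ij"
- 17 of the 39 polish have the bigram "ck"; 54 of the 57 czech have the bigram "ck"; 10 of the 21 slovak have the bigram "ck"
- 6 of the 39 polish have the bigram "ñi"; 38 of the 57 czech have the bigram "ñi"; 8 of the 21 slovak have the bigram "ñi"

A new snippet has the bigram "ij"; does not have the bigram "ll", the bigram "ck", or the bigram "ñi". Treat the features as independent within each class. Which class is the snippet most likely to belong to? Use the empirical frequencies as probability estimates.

polish

polish: (39/117) × (28/39) × (38/39) × (22/39) × (33/39) ≈ 0.111301
czech: (57/117) × (33/57) × (2/57) × (3/57) × (19/57) ≈ 0.000173623
slovak: (21/117) × (2/21) × (12/21) × (11/21) × (13/21) ≈ 0.0031674
Highest score → polish.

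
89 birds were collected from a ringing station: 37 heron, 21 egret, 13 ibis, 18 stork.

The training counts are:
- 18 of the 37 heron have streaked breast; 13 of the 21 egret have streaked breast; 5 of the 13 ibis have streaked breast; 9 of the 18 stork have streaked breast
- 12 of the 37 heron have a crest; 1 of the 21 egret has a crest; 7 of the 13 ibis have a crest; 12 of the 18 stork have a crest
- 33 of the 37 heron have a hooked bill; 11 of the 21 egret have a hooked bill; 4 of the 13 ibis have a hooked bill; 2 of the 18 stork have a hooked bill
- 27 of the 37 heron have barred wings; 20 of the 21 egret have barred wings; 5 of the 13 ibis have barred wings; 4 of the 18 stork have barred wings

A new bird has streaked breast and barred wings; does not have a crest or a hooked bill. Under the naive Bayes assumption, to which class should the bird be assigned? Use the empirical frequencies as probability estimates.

egret

heron: (37/89) × (18/37) × (25/37) × (4/37) × (27/37) ≈ 0.0107806
egret: (21/89) × (13/21) × (20/21) × (10/21) × (20/21) ≈ 0.0630893
ibis: (13/89) × (5/13) × (6/13) × (9/13) × (5/13) ≈ 0.00690421
stork: (18/89) × (9/18) × (6/18) × (16/18) × (4/18) ≈ 0.00665834
Highest score → egret.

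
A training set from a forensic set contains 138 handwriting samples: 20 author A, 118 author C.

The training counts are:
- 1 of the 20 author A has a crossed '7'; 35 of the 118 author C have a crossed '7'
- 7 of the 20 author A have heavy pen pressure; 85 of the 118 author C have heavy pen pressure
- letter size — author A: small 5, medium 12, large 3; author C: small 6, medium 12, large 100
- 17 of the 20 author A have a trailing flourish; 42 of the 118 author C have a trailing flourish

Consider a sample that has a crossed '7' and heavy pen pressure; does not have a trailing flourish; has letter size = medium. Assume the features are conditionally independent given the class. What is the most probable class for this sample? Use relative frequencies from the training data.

author C

author A: (20/138) × (1/20) × (7/20) × (12/20) × (3/20) ≈ 0.000228261
author C: (118/138) × (35/118) × (85/118) × (12/118) × (76/118) ≈ 0.0119662
Highest score → author C.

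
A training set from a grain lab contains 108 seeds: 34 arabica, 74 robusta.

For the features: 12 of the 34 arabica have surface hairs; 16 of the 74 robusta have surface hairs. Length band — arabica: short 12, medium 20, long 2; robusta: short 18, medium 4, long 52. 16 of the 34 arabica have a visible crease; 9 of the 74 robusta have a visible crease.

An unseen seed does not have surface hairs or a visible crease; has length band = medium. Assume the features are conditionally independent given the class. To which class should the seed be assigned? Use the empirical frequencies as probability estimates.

arabica

arabica: (34/108) × (22/34) × (20/34) × (18/34) ≈ 0.0634371
robusta: (74/108) × (58/74) × (4/74) × (65/74) ≈ 0.0254985
Highest score → arabica.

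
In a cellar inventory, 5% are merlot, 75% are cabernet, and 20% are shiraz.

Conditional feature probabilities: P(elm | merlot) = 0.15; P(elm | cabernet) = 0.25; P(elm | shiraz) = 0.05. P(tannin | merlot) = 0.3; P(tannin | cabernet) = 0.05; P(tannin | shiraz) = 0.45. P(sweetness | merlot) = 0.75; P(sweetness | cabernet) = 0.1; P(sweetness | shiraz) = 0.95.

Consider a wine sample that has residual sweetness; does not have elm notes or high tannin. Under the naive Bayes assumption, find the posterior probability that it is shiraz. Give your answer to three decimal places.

0.567

merlot: 0.05 × (1−0.15) × (1−0.3) × 0.75 = 0.0223125
cabernet: 0.75 × (1−0.25) × (1−0.05) × 0.1 = 0.0534375
shiraz: 0.2 × (1−0.05) × (1−0.45) × 0.95 = 0.099275
P(shiraz | x) = 0.099275 / 0.175025 ≈ 0.567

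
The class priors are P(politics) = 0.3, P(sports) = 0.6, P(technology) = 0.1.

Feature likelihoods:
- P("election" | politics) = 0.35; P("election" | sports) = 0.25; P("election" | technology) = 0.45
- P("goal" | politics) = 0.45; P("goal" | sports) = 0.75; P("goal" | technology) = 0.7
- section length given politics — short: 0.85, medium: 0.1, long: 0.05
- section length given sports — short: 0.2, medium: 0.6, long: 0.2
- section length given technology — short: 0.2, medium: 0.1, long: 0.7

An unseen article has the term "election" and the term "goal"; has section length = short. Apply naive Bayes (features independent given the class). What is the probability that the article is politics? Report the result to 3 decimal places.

politics: 0.3 × 0.35 × 0.45 × 0.85 = 0.0401625
sports: 0.6 × 0.25 × 0.75 × 0.2 = 0.0225
technology: 0.1 × 0.45 × 0.7 × 0.2 = 0.0063
P(politics | x) = 0.0401625 / 0.0689625 ≈ 0.582

0.582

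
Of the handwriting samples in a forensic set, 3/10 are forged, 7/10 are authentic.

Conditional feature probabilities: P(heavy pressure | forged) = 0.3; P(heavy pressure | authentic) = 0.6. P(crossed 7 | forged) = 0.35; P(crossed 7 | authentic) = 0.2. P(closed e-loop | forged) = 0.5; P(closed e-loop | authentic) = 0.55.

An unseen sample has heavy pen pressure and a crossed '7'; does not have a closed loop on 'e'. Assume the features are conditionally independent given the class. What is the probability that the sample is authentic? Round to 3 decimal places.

forged: 0.3 × 0.3 × 0.35 × (1−0.5) = 0.01575
authentic: 0.7 × 0.6 × 0.2 × (1−0.55) = 0.0378
P(authentic | x) = 0.0378 / 0.05355 ≈ 0.706

0.706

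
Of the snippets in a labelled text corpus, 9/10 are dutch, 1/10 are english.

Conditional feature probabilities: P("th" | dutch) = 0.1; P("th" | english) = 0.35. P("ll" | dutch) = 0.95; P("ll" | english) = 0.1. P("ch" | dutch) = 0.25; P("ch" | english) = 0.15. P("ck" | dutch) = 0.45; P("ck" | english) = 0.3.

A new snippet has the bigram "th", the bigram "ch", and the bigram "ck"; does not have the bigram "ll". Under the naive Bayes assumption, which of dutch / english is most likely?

english

dutch: 0.9 × 0.1 × (1−0.95) × 0.25 × 0.45 = 0.00050625
english: 0.1 × 0.35 × (1−0.1) × 0.15 × 0.3 = 0.0014175
Highest score → english.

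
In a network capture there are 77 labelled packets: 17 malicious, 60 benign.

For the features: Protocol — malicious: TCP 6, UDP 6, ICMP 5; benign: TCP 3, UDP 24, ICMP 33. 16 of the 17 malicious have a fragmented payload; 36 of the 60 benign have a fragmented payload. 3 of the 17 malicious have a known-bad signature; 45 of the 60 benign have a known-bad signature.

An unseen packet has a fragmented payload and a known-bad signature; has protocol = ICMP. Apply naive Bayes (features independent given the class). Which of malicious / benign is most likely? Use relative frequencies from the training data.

malicious: (17/77) × (5/17) × (16/17) × (3/17) ≈ 0.0107851
benign: (60/77) × (33/60) × (36/60) × (45/60) ≈ 0.192857
Highest score → benign.

benign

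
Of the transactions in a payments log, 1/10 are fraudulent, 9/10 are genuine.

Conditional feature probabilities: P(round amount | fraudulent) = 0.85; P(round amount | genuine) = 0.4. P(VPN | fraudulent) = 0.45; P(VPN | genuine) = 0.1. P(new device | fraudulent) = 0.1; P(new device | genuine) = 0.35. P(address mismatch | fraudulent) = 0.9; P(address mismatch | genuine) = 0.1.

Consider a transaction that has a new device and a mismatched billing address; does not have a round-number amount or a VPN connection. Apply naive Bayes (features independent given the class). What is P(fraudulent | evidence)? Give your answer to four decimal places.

0.0418

fraudulent: 0.1 × (1−0.85) × (1−0.45) × 0.1 × 0.9 = 0.0007425
genuine: 0.9 × (1−0.4) × (1−0.1) × 0.35 × 0.1 = 0.01701
P(fraudulent | x) = 0.0007425 / 0.0177525 ≈ 0.0418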